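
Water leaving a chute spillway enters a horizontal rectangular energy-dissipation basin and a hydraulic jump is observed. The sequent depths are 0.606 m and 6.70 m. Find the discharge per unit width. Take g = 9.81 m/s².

q = 12.1 m²/s

For a rectangular channel the momentum equation gives q² = ½·g·y₁·y₂·(y₁ + y₂) = ½×9.81×0.606×6.70×7.31 = 146.
q = √146 = 12.1 m²/s.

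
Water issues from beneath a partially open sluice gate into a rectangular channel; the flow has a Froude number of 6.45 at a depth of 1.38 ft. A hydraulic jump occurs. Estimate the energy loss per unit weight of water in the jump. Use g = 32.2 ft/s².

ΔE = 17.8 ft

Fr₁ = 6.45 (given).
By Bélanger, y₂/y₁ = ½[√(1 + 8Fr₁²) − 1] = ½[√333.8 − 1] = 8.64.
y₂ = 8.64 × 1.38 = 11.9 ft.
Head loss: ΔE = (y₂ − y₁)³/(4y₁y₂) = (11.9 − 1.38)³/(4×1.38×11.9) = 1170/65.8 = 17.8 ft.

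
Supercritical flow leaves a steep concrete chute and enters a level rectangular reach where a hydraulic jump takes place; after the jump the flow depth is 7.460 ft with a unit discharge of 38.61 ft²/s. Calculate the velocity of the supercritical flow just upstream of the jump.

V₁ = 27.56 ft/s

V₂ = q/y₂ = 38.61/7.460 = 5.176 ft/s; Fr₂ = V₂/√(g·y₂) = 0.3339.
The Bélanger relation is symmetric: y₁/y₂ = ½[√(1 + 8Fr₂²) − 1] = ½[√1.8921 − 1] = 0.1878.
y₁ = 0.1878 × 7.460 = 1.401 ft.
V₁ = q/y₁ = 38.61/1.401 = 27.56 ft/s.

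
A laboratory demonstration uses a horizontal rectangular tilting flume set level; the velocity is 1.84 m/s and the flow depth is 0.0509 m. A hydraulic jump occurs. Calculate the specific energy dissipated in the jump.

Fr₁ = V₁/√(g·y₁) = 1.84/√(9.81×0.0509) = 2.60.
From the momentum equation for a rectangular channel, y₂/y₁ = ½[√(1 + 8Fr₁²) − 1] = ½[√55.24 − 1] = 3.22.
y₂ = 3.22 × 0.0509 = 0.164 m.
Head loss: ΔE = (y₂ − y₁)³/(4y₁y₂) = (0.164 − 0.0509)³/(4×0.0509×0.164) = 0.00144/0.0333 = 0.0431 m.

ΔE = 0.0431 m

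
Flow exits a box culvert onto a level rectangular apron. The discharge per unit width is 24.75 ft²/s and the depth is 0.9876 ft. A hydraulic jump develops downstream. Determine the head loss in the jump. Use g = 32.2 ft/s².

ΔE = 4.718 ft

V₁ = q/y₁ = 24.75/0.9876 = 25.06 ft/s. Fr₁ = V₁/√(g·y₁) = 25.06/√(32.2×0.9876) = 4.444.
Conjugate-depth relation: y₂/y₁ = ½[√(1 + 8Fr₁²) − 1] = ½[√158.99 − 1] = 5.805.
y₂ = 5.805 × 0.9876 = 5.733 ft.
Head loss: ΔE = (y₂ − y₁)³/(4y₁y₂) = (5.733 − 0.9876)³/(4×0.9876×5.733) = 106.8/22.65 = 4.718 ft.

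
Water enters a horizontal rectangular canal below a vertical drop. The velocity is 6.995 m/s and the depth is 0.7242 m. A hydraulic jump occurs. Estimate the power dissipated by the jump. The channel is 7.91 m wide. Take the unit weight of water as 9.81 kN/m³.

Fr₁ = V₁/√(g·y₁) = 6.995/√(9.81×0.7242) = 2.624.
Conjugate-depth relation: y₂/y₁ = ½[√(1 + 8Fr₁²) − 1] = ½[√56.098 − 1] = 3.245.
y₂ = 3.245 × 0.7242 = 2.350 m.
q = V₁·y₁ = 6.995 × 0.7242 = 5.066 m²/s. V₂ = q/y₂ = 5.066/2.350 = 2.156 m/s. E₁ = y₁ + V₁²/2g = 3.218 m; E₂ = y₂ + V₂²/2g = 2.587 m. ΔE = E₁ − E₂ = 0.6313 m.
Q = q·b = 5.066 × 7.91 = 40.07 m³/s. P = γ·Q·ΔE = 9.81 × 40.07 × 0.6313 = 248.1 kW.

P = 248.1 kW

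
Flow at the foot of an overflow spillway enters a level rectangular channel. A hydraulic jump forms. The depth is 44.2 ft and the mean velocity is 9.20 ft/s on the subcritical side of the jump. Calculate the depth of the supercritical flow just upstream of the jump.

y₁ = 4.75 ft

Fr₂ = V₂/√(g·y₂) = 9.20/√(32.2×44.2) = 0.244.
From the momentum equation (using Fr₂), y₁/y₂ = ½[√(1 + 8Fr₂²) − 1] = ½[√1.476 − 1] = 0.107.
y₁ = 0.107 × 44.2 = 4.75 ft.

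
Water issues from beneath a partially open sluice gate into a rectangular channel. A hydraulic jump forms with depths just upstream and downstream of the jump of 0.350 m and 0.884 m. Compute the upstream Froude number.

Fr₁ = 2.11

For a rectangular channel the momentum equation gives q² = ½·g·y₁·y₂·(y₁ + y₂) = ½×9.81×0.350×0.884×1.23 = 1.87.
q = √1.87 = 1.37 m²/s.
V₁ = q/y₁ = 3.91 m/s; Fr₁ = V₁/√(g·y₁) = 2.11.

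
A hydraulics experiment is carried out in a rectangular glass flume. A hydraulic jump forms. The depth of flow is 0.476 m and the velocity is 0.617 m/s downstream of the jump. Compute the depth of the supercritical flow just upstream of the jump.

Fr₂ = V₂/√(g·y₂) = 0.617/√(9.81×0.476) = 0.286.
From the momentum equation (using Fr₂), y₁/y₂ = ½[√(1 + 8Fr₂²) − 1] = ½[√1.652 − 1] = 0.143.
y₁ = 0.143 × 0.476 = 0.0679 m.

y₁ = 0.0679 m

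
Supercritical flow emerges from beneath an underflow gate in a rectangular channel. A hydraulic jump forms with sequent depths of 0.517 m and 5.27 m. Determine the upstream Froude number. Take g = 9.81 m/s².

For a rectangular channel the momentum equation gives q² = ½·g·y₁·y₂·(y₁ + y₂) = ½×9.81×0.517×5.27×5.79 = 77.3.
q = √77.3 = 8.79 m²/s.
V₁ = q/y₁ = 17.0 m/s; Fr₁ = V₁/√(g·y₁) = 7.55.

Fr₁ = 7.55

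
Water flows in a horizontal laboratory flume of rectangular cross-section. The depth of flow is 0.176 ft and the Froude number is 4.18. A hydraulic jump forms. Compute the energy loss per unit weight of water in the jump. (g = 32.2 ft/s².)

Fr₁ = 4.18 (given).
Bélanger equation: y₂/y₁ = ½[√(1 + 8Fr₁²) − 1] = ½[√140.8 − 1] = 5.43.
y₂ = 5.43 × 0.176 = 0.956 ft.
Head loss: ΔE = (y₂ − y₁)³/(4y₁y₂) = (0.956 − 0.176)³/(4×0.176×0.956) = 0.475/0.673 = 0.705 ft.

ΔE = 0.705 ft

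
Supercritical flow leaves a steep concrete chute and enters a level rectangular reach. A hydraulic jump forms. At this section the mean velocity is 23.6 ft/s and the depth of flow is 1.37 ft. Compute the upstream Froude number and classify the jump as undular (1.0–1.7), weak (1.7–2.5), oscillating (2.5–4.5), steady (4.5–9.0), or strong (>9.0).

Fr₁ = V₁/√(g·y₁) = 23.6/√(32.2×1.37) = 3.55.
Fr₁ = 3.55 lies in the oscillating range.

Fr₁ = 3.55; oscillating jump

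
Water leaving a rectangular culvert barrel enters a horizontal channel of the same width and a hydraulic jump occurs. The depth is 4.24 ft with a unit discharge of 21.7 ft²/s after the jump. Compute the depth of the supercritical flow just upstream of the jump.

y₁ = 1.26 ft

V₂ = q/y₂ = 21.7/4.24 = 5.12 ft/s; Fr₂ = V₂/√(g·y₂) = 0.438.
From the momentum equation (using Fr₂), y₁/y₂ = ½[√(1 + 8Fr₂²) − 1] = ½[√2.535 − 1] = 0.296.
y₁ = 0.296 × 4.24 = 1.26 ft.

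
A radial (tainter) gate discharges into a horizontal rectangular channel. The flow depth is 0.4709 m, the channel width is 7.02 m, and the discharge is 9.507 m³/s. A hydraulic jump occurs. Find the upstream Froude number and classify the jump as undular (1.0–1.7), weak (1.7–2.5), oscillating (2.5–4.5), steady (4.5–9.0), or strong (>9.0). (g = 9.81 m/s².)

q = Q/b = 9.507/7.02 = 1.354 m²/s; V₁ = q/y₁ = 2.876 m/s. Fr₁ = V₁/√(g·y₁) = 1.338.
Fr₁ = 1.338 lies in the undular range.

Fr₁ = 1.338; undular jump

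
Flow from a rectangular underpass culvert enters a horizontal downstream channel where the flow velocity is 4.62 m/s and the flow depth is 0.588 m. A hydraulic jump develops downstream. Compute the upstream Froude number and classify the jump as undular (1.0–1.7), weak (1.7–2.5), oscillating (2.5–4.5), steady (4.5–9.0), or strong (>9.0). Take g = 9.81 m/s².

Fr₁ = 1.92; weak jump

Fr₁ = V₁/√(g·y₁) = 4.62/√(9.81×0.588) = 1.92.
Fr₁ = 1.92 lies in the weak range.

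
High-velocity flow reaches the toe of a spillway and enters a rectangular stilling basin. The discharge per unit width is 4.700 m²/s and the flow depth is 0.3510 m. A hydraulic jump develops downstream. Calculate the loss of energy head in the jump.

ΔE = 5.982 m

V₁ = q/y₁ = 4.700/0.3510 = 13.39 m/s. Fr₁ = V₁/√(g·y₁) = 13.39/√(9.81×0.3510) = 7.216.
By Bélanger, y₂/y₁ = ½[√(1 + 8Fr₁²) − 1] = ½[√417.58 − 1] = 9.717.
y₂ = 9.717 × 0.3510 = 3.411 m.
Head loss: ΔE = (y₂ − y₁)³/(4y₁y₂) = (3.411 − 0.3510)³/(4×0.3510×3.411) = 28.65/4.789 = 5.982 m.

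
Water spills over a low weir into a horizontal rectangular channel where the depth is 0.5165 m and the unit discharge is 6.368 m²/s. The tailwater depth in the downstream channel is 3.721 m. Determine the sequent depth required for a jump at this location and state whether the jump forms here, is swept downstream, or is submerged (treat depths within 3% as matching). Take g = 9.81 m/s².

V₁ = q/y₁ = 6.368/0.5165 = 12.33 m/s. Fr₁ = V₁/√(g·y₁) = 12.33/√(9.81×0.5165) = 5.477.
Bélanger equation: y₂/y₁ = ½[√(1 + 8Fr₁²) − 1] = ½[√241.00 − 1] = 7.262.
y₂ = 7.262 × 0.5165 = 3.751 m.
Tailwater y_tw = 3.721 m: y_tw ≈ y₂, so the jump forms here.

y₂ = 3.751 m; the jump forms here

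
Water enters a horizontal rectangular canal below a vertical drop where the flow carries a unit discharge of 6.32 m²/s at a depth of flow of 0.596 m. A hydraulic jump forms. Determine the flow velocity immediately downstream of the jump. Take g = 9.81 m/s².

V₂ = 1.85 m/s

V₁ = q/y₁ = 6.32/0.596 = 10.6 m/s. Fr₁ = V₁/√(g·y₁) = 10.6/√(9.81×0.596) = 4.39.
From the momentum equation for a rectangular channel, y₂/y₁ = ½[√(1 + 8Fr₁²) − 1] = ½[√154.9 − 1] = 5.72.
y₂ = 5.72 × 0.596 = 3.41 m.
V₂ = q/y₂ = 6.32/3.41 = 1.85 m/s.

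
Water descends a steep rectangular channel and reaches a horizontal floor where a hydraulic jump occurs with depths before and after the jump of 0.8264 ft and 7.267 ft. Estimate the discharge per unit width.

q = 27.97 ft²/s

For a rectangular channel the momentum equation gives q² = ½·g·y₁·y₂·(y₁ + y₂) = ½×32.2×0.8264×7.267×8.093 = 782.5.
q = √782.5 = 27.97 ft²/s.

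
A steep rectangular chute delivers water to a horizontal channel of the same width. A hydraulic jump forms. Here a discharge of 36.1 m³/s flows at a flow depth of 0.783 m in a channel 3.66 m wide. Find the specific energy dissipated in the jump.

q = Q/b = 36.1/3.66 = 9.86 m²/s; V₁ = q/y₁ = 12.6 m/s. Fr₁ = V₁/√(g·y₁) = 4.55.
Bélanger equation: y₂/y₁ = ½[√(1 + 8Fr₁²) − 1] = ½[√166.3 − 1] = 5.95.
y₂ = 5.95 × 0.783 = 4.66 m.
Head loss: ΔE = (y₂ − y₁)³/(4y₁y₂) = (4.66 − 0.783)³/(4×0.783×4.66) = 58.1/14.6 = 3.99 m.

ΔE = 3.99 m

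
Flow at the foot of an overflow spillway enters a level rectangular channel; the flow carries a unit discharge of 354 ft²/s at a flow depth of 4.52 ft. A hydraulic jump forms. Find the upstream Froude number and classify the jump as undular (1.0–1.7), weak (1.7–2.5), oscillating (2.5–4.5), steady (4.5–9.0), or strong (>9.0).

V₁ = q/y₁ = 354/4.52 = 78.3 ft/s. Fr₁ = V₁/√(g·y₁) = 78.3/√(32.2×4.52) = 6.49.
Fr₁ = 6.49 lies in the steady range.

Fr₁ = 6.49; steady jump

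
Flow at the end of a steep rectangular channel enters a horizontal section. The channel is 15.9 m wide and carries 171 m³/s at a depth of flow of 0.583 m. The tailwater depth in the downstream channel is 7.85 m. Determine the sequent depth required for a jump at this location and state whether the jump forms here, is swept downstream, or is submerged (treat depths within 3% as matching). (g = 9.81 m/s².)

q = Q/b = 171/15.9 = 10.8 m²/s; V₁ = q/y₁ = 18.4 m/s. Fr₁ = V₁/√(g·y₁) = 7.71.
Conjugate-depth relation: y₂/y₁ = ½[√(1 + 8Fr₁²) − 1] = ½[√477.0 − 1] = 10.4.
y₂ = 10.4 × 0.583 = 6.08 m.
Tailwater y_tw = 7.85 m: y_tw > y₂, so the jump is submerged.

y₂ = 6.08 m; the jump is submerged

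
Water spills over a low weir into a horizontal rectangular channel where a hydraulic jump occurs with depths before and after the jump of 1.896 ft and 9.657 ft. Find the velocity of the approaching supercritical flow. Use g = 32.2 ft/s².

For a rectangular channel the momentum equation gives q² = ½·g·y₁·y₂·(y₁ + y₂) = ½×32.2×1.896×9.657×11.55 = 3406.
q = √3406 = 58.36 ft²/s.
V₁ = q/y₁ = 58.36/1.896 = 30.78 ft/s.

V₁ = 30.78 ft/s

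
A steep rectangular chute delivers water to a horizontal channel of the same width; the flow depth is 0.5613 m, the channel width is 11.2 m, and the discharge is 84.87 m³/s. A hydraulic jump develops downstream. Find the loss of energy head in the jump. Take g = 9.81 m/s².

ΔE = 5.397 m

q = Q/b = 84.87/11.2 = 7.578 m²/s; V₁ = q/y₁ = 13.50 m/s. Fr₁ = V₁/√(g·y₁) = 5.753.
By Bélanger, y₂/y₁ = ½[√(1 + 8Fr₁²) − 1] = ½[√265.79 − 1] = 7.652.
y₂ = 7.652 × 0.5613 = 4.295 m.
V₂ = q/y₂ = 7.578/4.295 = 1.764 m/s. E₁ = y₁ + V₁²/2g = 9.851 m; E₂ = y₂ + V₂²/2g = 4.454 m. ΔE = E₁ − E₂ = 5.397 m.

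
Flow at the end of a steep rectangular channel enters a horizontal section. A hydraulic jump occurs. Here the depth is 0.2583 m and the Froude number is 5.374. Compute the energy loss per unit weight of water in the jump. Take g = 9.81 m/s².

Fr₁ = 5.374 (given).
Sequent-depth ratio: y₂/y₁ = ½[√(1 + 8Fr₁²) − 1] = ½[√232.04 − 1] = 7.116.
y₂ = 7.116 × 0.2583 = 1.838 m.
V₁ = Fr₁·√(g·y₁) = 5.374×√(9.81×0.2583) = 8.554 m/s; q = V₁·y₁ = 2.210 m²/s. V₂ = q/y₂ = 2.210/1.838 = 1.202 m/s. E₁ = y₁ + V₁²/2g = 3.988 m; E₂ = y₂ + V₂²/2g = 1.912 m. ΔE = E₁ − E₂ = 2.076 m.

ΔE = 2.076 m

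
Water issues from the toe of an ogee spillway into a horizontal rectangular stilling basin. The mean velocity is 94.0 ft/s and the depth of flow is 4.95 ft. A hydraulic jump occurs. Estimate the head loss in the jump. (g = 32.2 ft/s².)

ΔE = 91.1 ft

Fr₁ = V₁/√(g·y₁) = 94.0/√(32.2×4.95) = 7.45.
Conjugate-depth relation: y₂/y₁ = ½[√(1 + 8Fr₁²) − 1] = ½[√444.5 − 1] = 10.0.
y₂ = 10.0 × 4.95 = 49.7 ft.
q = V₁·y₁ = 94.0 × 4.95 = 465 ft²/s. V₂ = q/y₂ = 465/49.7 = 9.36 ft/s. E₁ = y₁ + V₁²/2g = 142 ft; E₂ = y₂ + V₂²/2g = 51.1 ft. ΔE = E₁ − E₂ = 91.1 ft.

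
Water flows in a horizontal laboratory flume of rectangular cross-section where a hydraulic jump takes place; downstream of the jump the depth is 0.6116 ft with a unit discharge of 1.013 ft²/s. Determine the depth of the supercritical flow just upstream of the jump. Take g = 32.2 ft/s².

y₁ = 0.1389 ft

V₂ = q/y₂ = 1.013/0.6116 = 1.656 ft/s; Fr₂ = V₂/√(g·y₂) = 0.3732.
Since the conjugate-depth ratio holds either way, y₁/y₂ = ½[√(1 + 8Fr₂²) − 1] = ½[√2.1144 − 1] = 0.2271.
y₁ = 0.2271 × 0.6116 = 0.1389 ft.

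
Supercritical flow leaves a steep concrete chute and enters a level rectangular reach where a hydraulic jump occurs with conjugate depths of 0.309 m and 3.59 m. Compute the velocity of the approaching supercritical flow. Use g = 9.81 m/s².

V₁ = 14.9 m/s

For a rectangular channel the momentum equation gives q² = ½·g·y₁·y₂·(y₁ + y₂) = ½×9.81×0.309×3.59×3.90 = 21.2.
q = √21.2 = 4.61 m²/s.
V₁ = q/y₁ = 4.61/0.309 = 14.9 m/s.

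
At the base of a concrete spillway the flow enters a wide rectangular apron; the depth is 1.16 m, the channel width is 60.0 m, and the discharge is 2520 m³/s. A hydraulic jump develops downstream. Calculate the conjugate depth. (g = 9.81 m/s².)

y₂ = 17.0 m

q = Q/b = 2520/60.0 = 42.0 m²/s; V₁ = q/y₁ = 36.2 m/s. Fr₁ = V₁/√(g·y₁) = 10.7.
By Bélanger, y₂/y₁ = ½[√(1 + 8Fr₁²) − 1] = ½[√922.6 − 1] = 14.7.
y₂ = 14.7 × 1.16 = 17.0 m.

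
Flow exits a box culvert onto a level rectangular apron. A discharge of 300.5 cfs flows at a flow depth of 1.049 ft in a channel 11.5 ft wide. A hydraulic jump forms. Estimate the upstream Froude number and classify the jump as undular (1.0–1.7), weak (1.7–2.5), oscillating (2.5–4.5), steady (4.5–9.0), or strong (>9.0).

Fr₁ = 4.286; oscillating jump

q = Q/b = 300.5/11.5 = 26.13 ft²/s; V₁ = q/y₁ = 24.91 ft/s. Fr₁ = V₁/√(g·y₁) = 4.286.
Fr₁ = 4.286 lies in the oscillating range.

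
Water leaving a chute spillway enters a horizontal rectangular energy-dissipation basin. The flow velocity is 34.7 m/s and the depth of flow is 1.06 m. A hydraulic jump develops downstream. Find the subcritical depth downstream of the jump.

y₂ = 15.6 m

Fr₁ = V₁/√(g·y₁) = 34.7/√(9.81×1.06) = 10.8.
From the momentum equation for a rectangular channel, y₂/y₁ = ½[√(1 + 8Fr₁²) − 1] = ½[√927.3 − 1] = 14.7.
y₂ = 14.7 × 1.06 = 15.6 m.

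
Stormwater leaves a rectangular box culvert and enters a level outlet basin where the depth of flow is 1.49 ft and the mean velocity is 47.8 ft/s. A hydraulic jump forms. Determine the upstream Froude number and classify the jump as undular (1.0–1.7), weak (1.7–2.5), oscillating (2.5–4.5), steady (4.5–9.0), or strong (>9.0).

Fr₁ = V₁/√(g·y₁) = 47.8/√(32.2×1.49) = 6.90.
Fr₁ = 6.90 lies in the steady range.

Fr₁ = 6.90; steady jump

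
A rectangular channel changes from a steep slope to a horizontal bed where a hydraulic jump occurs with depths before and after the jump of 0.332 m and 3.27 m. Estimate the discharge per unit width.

For a rectangular channel the momentum equation gives q² = ½·g·y₁·y₂·(y₁ + y₂) = ½×9.81×0.332×3.27×3.60 = 19.2.
q = √19.2 = 4.38 m²/s.

q = 4.38 m²/s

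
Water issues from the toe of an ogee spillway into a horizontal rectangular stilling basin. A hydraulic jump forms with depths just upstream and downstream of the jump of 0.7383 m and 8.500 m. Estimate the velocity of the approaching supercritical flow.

For a rectangular channel the momentum equation gives q² = ½·g·y₁·y₂·(y₁ + y₂) = ½×9.81×0.7383×8.500×9.238 = 284.4.
q = √284.4 = 16.86 m²/s.
V₁ = q/y₁ = 16.86/0.7383 = 22.84 m/s.

V₁ = 22.84 m/s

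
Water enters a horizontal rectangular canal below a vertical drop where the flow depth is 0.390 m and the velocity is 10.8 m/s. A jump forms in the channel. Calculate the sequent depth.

Fr₁ = V₁/√(g·y₁) = 10.8/√(9.81×0.390) = 5.52.
Conjugate-depth relation: y₂/y₁ = ½[√(1 + 8Fr₁²) − 1] = ½[√244.9 − 1] = 7.32.
y₂ = 7.32 × 0.390 = 2.86 m.

y₂ = 2.86 m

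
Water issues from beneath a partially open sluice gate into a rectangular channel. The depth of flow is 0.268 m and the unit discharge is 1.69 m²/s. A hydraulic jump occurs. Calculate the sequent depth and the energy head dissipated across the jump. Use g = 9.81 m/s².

y₂ = 1.35 m; ΔE = 0.868 m

V₁ = q/y₁ = 1.69/0.268 = 6.31 m/s. Fr₁ = V₁/√(g·y₁) = 6.31/√(9.81×0.268) = 3.89.
Conjugate-depth relation: y₂/y₁ = ½[√(1 + 8Fr₁²) − 1] = ½[√122.0 − 1] = 5.02.
y₂ = 5.02 × 0.268 = 1.35 m.
V₂ = q/y₂ = 1.69/1.35 = 1.26 m/s. E₁ = y₁ + V₁²/2g = 2.29 m; E₂ = y₂ + V₂²/2g = 1.43 m. ΔE = E₁ − E₂ = 0.868 m.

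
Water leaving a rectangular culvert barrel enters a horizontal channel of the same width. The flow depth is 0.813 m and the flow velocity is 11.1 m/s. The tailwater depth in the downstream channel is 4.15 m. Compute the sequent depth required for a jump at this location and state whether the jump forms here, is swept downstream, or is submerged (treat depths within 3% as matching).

Fr₁ = V₁/√(g·y₁) = 11.1/√(9.81×0.813) = 3.93.
Sequent-depth ratio: y₂/y₁ = ½[√(1 + 8Fr₁²) − 1] = ½[√124.6 − 1] = 5.08.
y₂ = 5.08 × 0.813 = 4.13 m.
Tailwater y_tw = 4.15 m: y_tw ≈ y₂, so the jump forms here.

y₂ = 4.13 m; the jump forms here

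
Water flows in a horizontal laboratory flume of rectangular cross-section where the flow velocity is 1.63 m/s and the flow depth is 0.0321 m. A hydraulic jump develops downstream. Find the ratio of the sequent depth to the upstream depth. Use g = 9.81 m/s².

Fr₁ = V₁/√(g·y₁) = 1.63/√(9.81×0.0321) = 2.90.
From the momentum equation for a rectangular channel, y₂/y₁ = ½[√(1 + 8Fr₁²) − 1] = ½[√68.50 − 1] = 3.64.

y₂/y₁ = 3.64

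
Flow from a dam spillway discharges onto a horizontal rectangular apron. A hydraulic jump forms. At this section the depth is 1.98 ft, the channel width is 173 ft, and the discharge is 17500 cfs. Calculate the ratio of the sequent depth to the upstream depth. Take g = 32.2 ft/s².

q = Q/b = 17500/173 = 101 ft²/s; V₁ = q/y₁ = 51.1 ft/s. Fr₁ = V₁/√(g·y₁) = 6.40.
Conjugate-depth relation: y₂/y₁ = ½[√(1 + 8Fr₁²) − 1] = ½[√328.5 − 1] = 8.56.

y₂/y₁ = 8.56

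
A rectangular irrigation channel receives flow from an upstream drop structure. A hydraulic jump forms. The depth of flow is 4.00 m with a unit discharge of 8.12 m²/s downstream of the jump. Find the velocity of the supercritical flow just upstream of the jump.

V₁ = 11.4 m/s

V₂ = q/y₂ = 8.12/4.00 = 2.03 m/s; Fr₂ = V₂/√(g·y₂) = 0.324.
Since the conjugate-depth ratio holds either way, y₁/y₂ = ½[√(1 + 8Fr₂²) − 1] = ½[√1.840 − 1] = 0.178.
y₁ = 0.178 × 4.00 = 0.713 m.
V₁ = q/y₁ = 8.12/0.713 = 11.4 m/s.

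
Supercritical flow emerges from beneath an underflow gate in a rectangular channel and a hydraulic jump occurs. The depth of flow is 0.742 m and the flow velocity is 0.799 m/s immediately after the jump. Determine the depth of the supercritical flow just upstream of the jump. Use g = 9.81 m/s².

Fr₂ = V₂/√(g·y₂) = 0.799/√(9.81×0.742) = 0.296.
The Bélanger relation is symmetric: y₁/y₂ = ½[√(1 + 8Fr₂²) − 1] = ½[√1.702 − 1] = 0.152.
y₁ = 0.152 × 0.742 = 0.113 m.

y₁ = 0.113 m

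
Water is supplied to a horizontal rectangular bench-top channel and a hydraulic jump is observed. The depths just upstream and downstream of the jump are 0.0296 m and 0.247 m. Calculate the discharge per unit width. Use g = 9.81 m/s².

For a rectangular channel the momentum equation gives q² = ½·g·y₁·y₂·(y₁ + y₂) = ½×9.81×0.0296×0.247×0.277 = 0.00992.
q = √0.00992 = 0.0996 m²/s.

q = 0.0996 m²/s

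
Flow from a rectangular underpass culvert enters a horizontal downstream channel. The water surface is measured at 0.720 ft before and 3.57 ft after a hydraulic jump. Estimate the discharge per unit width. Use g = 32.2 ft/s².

For a rectangular channel the momentum equation gives q² = ½·g·y₁·y₂·(y₁ + y₂) = ½×32.2×0.720×3.57×4.29 = 178.
q = √178 = 13.3 ft²/s.

q = 13.3 ft²/s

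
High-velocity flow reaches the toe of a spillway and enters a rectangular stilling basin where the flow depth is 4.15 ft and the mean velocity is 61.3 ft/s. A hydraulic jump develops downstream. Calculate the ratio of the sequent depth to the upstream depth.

Fr₁ = V₁/√(g·y₁) = 61.3/√(32.2×4.15) = 5.30.
Bélanger equation: y₂/y₁ = ½[√(1 + 8Fr₁²) − 1] = ½[√226.0 − 1] = 7.02.

y₂/y₁ = 7.02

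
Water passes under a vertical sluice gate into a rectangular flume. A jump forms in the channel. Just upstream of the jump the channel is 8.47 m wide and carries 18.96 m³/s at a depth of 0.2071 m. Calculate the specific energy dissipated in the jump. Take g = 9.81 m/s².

ΔE = 3.985 m

q = Q/b = 18.96/8.47 = 2.238 m²/s; V₁ = q/y₁ = 10.81 m/s. Fr₁ = V₁/√(g·y₁) = 7.583.
By Bélanger, y₂/y₁ = ½[√(1 + 8Fr₁²) − 1] = ½[√461.03 − 1] = 10.24.
y₂ = 10.24 × 0.2071 = 2.120 m.
Head loss: ΔE = (y₂ − y₁)³/(4y₁y₂) = (2.120 − 0.2071)³/(4×0.2071×2.120) = 6.998/1.756 = 3.985 m.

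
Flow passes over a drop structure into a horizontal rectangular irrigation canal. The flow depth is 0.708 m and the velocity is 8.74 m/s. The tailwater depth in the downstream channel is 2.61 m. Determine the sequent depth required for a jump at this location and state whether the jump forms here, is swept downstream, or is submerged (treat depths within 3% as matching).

y₂ = 2.99 m; the jump is swept downstream

Fr₁ = V₁/√(g·y₁) = 8.74/√(9.81×0.708) = 3.32.
Conjugate-depth relation: y₂/y₁ = ½[√(1 + 8Fr₁²) − 1] = ½[√88.99 − 1] = 4.22.
y₂ = 4.22 × 0.708 = 2.99 m.
Tailwater y_tw = 2.61 m: y_tw < y₂, so the jump is swept downstream.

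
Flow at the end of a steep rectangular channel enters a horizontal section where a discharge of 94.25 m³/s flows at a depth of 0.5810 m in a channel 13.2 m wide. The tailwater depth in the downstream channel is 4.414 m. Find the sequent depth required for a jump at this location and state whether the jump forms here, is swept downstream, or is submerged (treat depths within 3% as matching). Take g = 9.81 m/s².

y₂ = 3.949 m; the jump is submerged

q = Q/b = 94.25/13.2 = 7.140 m²/s; V₁ = q/y₁ = 12.29 m/s. Fr₁ = V₁/√(g·y₁) = 5.148.
Sequent-depth ratio: y₂/y₁ = ½[√(1 + 8Fr₁²) − 1] = ½[√212.99 − 1] = 6.797.
y₂ = 6.797 × 0.5810 = 3.949 m.
Tailwater y_tw = 4.414 m: y_tw > y₂, so the jump is submerged.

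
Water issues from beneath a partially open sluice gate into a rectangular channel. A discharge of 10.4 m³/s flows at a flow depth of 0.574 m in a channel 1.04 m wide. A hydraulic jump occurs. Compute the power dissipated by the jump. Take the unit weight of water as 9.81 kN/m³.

q = Q/b = 10.4/1.04 = 10.0 m²/s; V₁ = q/y₁ = 17.4 m/s. Fr₁ = V₁/√(g·y₁) = 7.34.
Sequent-depth ratio: y₂/y₁ = ½[√(1 + 8Fr₁²) − 1] = ½[√432.2 − 1] = 9.89.
y₂ = 9.89 × 0.574 = 5.68 m.
Head loss: ΔE = (y₂ − y₁)³/(4y₁y₂) = (5.68 − 0.574)³/(4×0.574×5.68) = 133/13.0 = 10.2 m.
P = γ·Q·ΔE = 9.81 × 10.4 × 10.2 = 1041 kW.

P = 1041 kW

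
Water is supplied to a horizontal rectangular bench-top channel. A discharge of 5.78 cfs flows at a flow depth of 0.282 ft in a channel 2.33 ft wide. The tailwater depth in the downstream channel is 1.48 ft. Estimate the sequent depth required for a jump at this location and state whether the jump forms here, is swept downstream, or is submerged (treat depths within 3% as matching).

q = Q/b = 5.78/2.33 = 2.48 ft²/s; V₁ = q/y₁ = 8.80 ft/s. Fr₁ = V₁/√(g·y₁) = 2.92.
Bélanger equation: y₂/y₁ = ½[√(1 + 8Fr₁²) − 1] = ½[√69.18 − 1] = 3.66.
y₂ = 3.66 × 0.282 = 1.03 ft.
Tailwater y_tw = 1.48 ft: y_tw > y₂, so the jump is submerged.

y₂ = 1.03 ft; the jump is submerged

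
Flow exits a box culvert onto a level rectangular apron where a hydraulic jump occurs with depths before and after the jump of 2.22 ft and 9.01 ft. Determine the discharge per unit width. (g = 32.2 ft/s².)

q = 60.1 ft²/s

For a rectangular channel the momentum equation gives q² = ½·g·y₁·y₂·(y₁ + y₂) = ½×32.2×2.22×9.01×11.2 = 3616.
q = √3616 = 60.1 ft²/s.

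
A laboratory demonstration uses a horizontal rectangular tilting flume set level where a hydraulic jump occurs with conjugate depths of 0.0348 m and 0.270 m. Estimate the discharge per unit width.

q = 0.119 m²/s

For a rectangular channel the momentum equation gives q² = ½·g·y₁·y₂·(y₁ + y₂) = ½×9.81×0.0348×0.270×0.305 = 0.0140.
q = √0.0140 = 0.119 m²/s.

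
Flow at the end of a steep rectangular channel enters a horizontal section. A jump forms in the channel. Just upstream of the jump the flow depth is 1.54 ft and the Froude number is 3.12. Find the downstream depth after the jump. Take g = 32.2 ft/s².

y₂ = 6.07 ft

Fr₁ = 3.12 (given).
Sequent-depth ratio: y₂/y₁ = ½[√(1 + 8Fr₁²) − 1] = ½[√78.88 − 1] = 3.94.
y₂ = 3.94 × 1.54 = 6.07 ft.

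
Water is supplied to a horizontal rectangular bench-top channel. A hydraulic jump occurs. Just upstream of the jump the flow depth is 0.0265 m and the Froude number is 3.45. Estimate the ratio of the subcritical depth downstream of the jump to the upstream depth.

Fr₁ = 3.45 (given).
Conjugate-depth relation: y₂/y₁ = ½[√(1 + 8Fr₁²) − 1] = ½[√96.22 − 1] = 4.40.

y₂/y₁ = 4.40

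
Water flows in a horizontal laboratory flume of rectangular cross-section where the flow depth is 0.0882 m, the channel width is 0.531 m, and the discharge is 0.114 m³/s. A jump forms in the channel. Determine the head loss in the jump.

ΔE = 0.0760 m

q = Q/b = 0.114/0.531 = 0.215 m²/s; V₁ = q/y₁ = 2.43 m/s. Fr₁ = V₁/√(g·y₁) = 2.62.
By Bélanger, y₂/y₁ = ½[√(1 + 8Fr₁²) − 1] = ½[√55.78 − 1] = 3.23.
y₂ = 3.23 × 0.0882 = 0.285 m.
V₂ = q/y₂ = 0.215/0.285 = 0.753 m/s. E₁ = y₁ + V₁²/2g = 0.390 m; E₂ = y₂ + V₂²/2g = 0.314 m. ΔE = E₁ − E₂ = 0.0760 m.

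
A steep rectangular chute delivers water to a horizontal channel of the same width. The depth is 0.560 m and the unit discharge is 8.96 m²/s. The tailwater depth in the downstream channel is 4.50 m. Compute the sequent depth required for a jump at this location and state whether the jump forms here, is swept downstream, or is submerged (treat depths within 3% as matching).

y₂ = 5.13 m; the jump is swept downstream

V₁ = q/y₁ = 8.96/0.560 = 16.0 m/s. Fr₁ = V₁/√(g·y₁) = 16.0/√(9.81×0.560) = 6.83.
Conjugate-depth relation: y₂/y₁ = ½[√(1 + 8Fr₁²) − 1] = ½[√373.8 − 1] = 9.17.
y₂ = 9.17 × 0.560 = 5.13 m.
Tailwater y_tw = 4.50 m: y_tw < y₂, so the jump is swept downstream.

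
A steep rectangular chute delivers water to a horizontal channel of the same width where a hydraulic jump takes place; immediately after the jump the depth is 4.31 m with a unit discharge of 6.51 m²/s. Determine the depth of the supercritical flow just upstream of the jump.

V₂ = q/y₂ = 6.51/4.31 = 1.51 m/s; Fr₂ = V₂/√(g·y₂) = 0.232.
The Bélanger relation is symmetric: y₁/y₂ = ½[√(1 + 8Fr₂²) − 1] = ½[√1.432 − 1] = 0.0983.
y₁ = 0.0983 × 4.31 = 0.424 m.

y₁ = 0.424 m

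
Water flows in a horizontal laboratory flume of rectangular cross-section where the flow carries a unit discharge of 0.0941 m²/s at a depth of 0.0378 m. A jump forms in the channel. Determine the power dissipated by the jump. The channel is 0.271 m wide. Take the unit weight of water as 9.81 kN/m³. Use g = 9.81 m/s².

P = 0.0355 kW

V₁ = q/y₁ = 0.0941/0.0378 = 2.49 m/s. Fr₁ = V₁/√(g·y₁) = 2.49/√(9.81×0.0378) = 4.09.
Sequent-depth ratio: y₂/y₁ = ½[√(1 + 8Fr₁²) − 1] = ½[√134.7 − 1] = 5.30.
y₂ = 5.30 × 0.0378 = 0.200 m.
V₂ = q/y₂ = 0.0941/0.200 = 0.469 m/s. E₁ = y₁ + V₁²/2g = 0.354 m; E₂ = y₂ + V₂²/2g = 0.212 m. ΔE = E₁ − E₂ = 0.142 m.
Q = q·b = 0.0941 × 0.271 = 0.0255 m³/s. P = γ·Q·ΔE = 9.81 × 0.0255 × 0.142 = 0.0355 kW.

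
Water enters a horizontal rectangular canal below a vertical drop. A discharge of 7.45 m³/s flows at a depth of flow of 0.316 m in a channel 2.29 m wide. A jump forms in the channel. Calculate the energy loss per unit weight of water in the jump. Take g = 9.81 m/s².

q = Q/b = 7.45/2.29 = 3.25 m²/s; V₁ = q/y₁ = 10.3 m/s. Fr₁ = V₁/√(g·y₁) = 5.85.
By Bélanger, y₂/y₁ = ½[√(1 + 8Fr₁²) − 1] = ½[√274.5 − 1] = 7.78.
y₂ = 7.78 × 0.316 = 2.46 m.
V₂ = q/y₂ = 3.25/2.46 = 1.32 m/s. E₁ = y₁ + V₁²/2g = 5.72 m; E₂ = y₂ + V₂²/2g = 2.55 m. ΔE = E₁ − E₂ = 3.17 m.

ΔE = 3.17 m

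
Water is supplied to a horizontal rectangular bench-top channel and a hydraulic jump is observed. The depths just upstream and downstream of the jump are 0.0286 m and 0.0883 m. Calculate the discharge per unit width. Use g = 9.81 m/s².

q = 0.0381 m²/s

For a rectangular channel the momentum equation gives q² = ½·g·y₁·y₂·(y₁ + y₂) = ½×9.81×0.0286×0.0883×0.117 = 0.00145.
q = √0.00145 = 0.0381 m²/s.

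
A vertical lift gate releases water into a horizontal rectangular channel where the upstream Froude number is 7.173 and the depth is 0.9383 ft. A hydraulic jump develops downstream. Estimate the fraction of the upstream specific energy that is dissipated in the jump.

ΔE/E₁ = 0.628 (62.8%)

Fr₁ = 7.173 (given).
By Bélanger, y₂/y₁ = ½[√(1 + 8Fr₁²) − 1] = ½[√412.62 − 1] = 9.656.
y₂ = 9.656 × 0.9383 = 9.061 ft.
E₁ = y₁(1 + Fr₁²/2) = 0.9383×(1 + 7.173²/2) = 25.08 ft. ΔE = (y₂ − y₁)³/(4y₁y₂) = 15.76 ft. ΔE/E₁ = 15.76/25.08 = 0.628.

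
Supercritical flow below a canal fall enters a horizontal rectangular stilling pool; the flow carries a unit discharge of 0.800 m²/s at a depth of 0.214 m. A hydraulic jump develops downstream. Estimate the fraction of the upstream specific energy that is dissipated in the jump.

ΔE/E₁ = 0.189 (18.9%)

V₁ = q/y₁ = 0.800/0.214 = 3.74 m/s. Fr₁ = V₁/√(g·y₁) = 3.74/√(9.81×0.214) = 2.58.
Sequent-depth ratio: y₂/y₁ = ½[√(1 + 8Fr₁²) − 1] = ½[√54.25 − 1] = 3.18.
y₂ = 3.18 × 0.214 = 0.681 m.
E₁ = y₁ + V₁²/2g = 0.926 m. ΔE = (y₂ − y₁)³/(4y₁y₂) = 0.175 m. ΔE/E₁ = 0.175/0.926 = 0.189.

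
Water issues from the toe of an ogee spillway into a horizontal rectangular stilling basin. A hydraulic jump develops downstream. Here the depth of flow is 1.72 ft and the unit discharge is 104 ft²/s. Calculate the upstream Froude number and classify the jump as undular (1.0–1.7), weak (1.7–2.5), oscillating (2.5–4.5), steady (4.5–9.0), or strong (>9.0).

Fr₁ = 8.12; steady jump

V₁ = q/y₁ = 104/1.72 = 60.5 ft/s. Fr₁ = V₁/√(g·y₁) = 60.5/√(32.2×1.72) = 8.12.
Fr₁ = 8.12 lies in the steady range.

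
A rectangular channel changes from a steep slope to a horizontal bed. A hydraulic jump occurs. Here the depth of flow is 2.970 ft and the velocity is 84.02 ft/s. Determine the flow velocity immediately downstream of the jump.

Fr₁ = V₁/√(g·y₁) = 84.02/√(32.2×2.970) = 8.592.
By Bélanger, y₂/y₁ = ½[√(1 + 8Fr₁²) − 1] = ½[√591.53 − 1] = 11.66.
y₂ = 11.66 × 2.970 = 34.63 ft.
q = V₁·y₁ = 84.02 × 2.970 = 249.5 ft²/s.
V₂ = q/y₂ = 249.5/34.63 = 7.205 ft/s.

V₂ = 7.205 ft/s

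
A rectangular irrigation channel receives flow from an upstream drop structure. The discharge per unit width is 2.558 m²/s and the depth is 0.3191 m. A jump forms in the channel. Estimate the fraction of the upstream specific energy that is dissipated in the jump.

ΔE/E₁ = 0.448 (44.8%)

V₁ = q/y₁ = 2.558/0.3191 = 8.016 m/s. Fr₁ = V₁/√(g·y₁) = 8.016/√(9.81×0.3191) = 4.531.
From the momentum equation for a rectangular channel, y₂/y₁ = ½[√(1 + 8Fr₁²) − 1] = ½[√165.23 − 1] = 5.927.
y₂ = 5.927 × 0.3191 = 1.891 m.
E₁ = y₁ + V₁²/2g = 3.594 m. ΔE = (y₂ − y₁)³/(4y₁y₂) = 1.610 m. ΔE/E₁ = 1.610/3.594 = 0.448.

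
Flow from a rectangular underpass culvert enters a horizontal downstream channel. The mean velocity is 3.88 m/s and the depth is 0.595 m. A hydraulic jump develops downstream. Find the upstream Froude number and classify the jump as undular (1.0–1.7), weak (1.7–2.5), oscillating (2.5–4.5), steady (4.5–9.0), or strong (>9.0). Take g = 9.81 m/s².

Fr₁ = V₁/√(g·y₁) = 3.88/√(9.81×0.595) = 1.61.
Fr₁ = 1.61 lies in the undular range.

Fr₁ = 1.61; undular jump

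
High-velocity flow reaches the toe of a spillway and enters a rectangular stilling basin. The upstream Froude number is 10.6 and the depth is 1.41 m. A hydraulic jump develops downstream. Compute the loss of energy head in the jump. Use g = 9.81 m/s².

ΔE = 59.8 m

Fr₁ = 10.6 (given).
Bélanger equation: y₂/y₁ = ½[√(1 + 8Fr₁²) − 1] = ½[√899.9 − 1] = 14.5.
y₂ = 14.5 × 1.41 = 20.4 m.
V₁ = Fr₁·√(g·y₁) = 10.6×√(9.81×1.41) = 39.4 m/s; q = V₁·y₁ = 55.6 m²/s. V₂ = q/y₂ = 55.6/20.4 = 2.72 m/s. E₁ = y₁ + V₁²/2g = 80.6 m; E₂ = y₂ + V₂²/2g = 20.8 m. ΔE = E₁ − E₂ = 59.8 m.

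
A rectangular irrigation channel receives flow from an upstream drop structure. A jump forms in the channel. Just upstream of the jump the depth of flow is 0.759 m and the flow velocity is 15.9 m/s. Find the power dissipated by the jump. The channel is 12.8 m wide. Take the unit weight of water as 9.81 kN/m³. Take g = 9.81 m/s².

Fr₁ = V₁/√(g·y₁) = 15.9/√(9.81×0.759) = 5.83.
Sequent-depth ratio: y₂/y₁ = ½[√(1 + 8Fr₁²) − 1] = ½[√272.6 − 1] = 7.76.
y₂ = 7.76 × 0.759 = 5.89 m.
Head loss: ΔE = (y₂ − y₁)³/(4y₁y₂) = (5.89 − 0.759)³/(4×0.759×5.89) = 135/17.9 = 7.54 m.
q = V₁·y₁ = 15.9 × 0.759 = 12.1 m²/s. Q = q·b = 12.1 × 12.8 = 154 m³/s. P = γ·Q·ΔE = 9.81 × 154 × 7.54 = 11431 kW.

P = 11431 kW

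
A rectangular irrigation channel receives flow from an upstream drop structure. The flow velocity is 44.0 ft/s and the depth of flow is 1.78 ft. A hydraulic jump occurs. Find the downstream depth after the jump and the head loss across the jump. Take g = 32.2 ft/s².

y₂ = 13.8 ft; ΔE = 17.6 ft

Fr₁ = V₁/√(g·y₁) = 44.0/√(32.2×1.78) = 5.81.
Conjugate-depth relation: y₂/y₁ = ½[√(1 + 8Fr₁²) − 1] = ½[√271.2 − 1] = 7.73.
y₂ = 7.73 × 1.78 = 13.8 ft.
Head loss: ΔE = (y₂ − y₁)³/(4y₁y₂) = (13.8 − 1.78)³/(4×1.78×13.8) = 1722/98.0 = 17.6 ft.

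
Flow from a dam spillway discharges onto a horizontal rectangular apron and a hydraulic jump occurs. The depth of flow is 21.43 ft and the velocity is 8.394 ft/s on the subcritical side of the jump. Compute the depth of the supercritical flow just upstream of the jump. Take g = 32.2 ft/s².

y₁ = 3.728 ft

Fr₂ = V₂/√(g·y₂) = 8.394/√(32.2×21.43) = 0.3195.
Applying the sequent-depth relation in reverse, y₁/y₂ = ½[√(1 + 8Fr₂²) − 1] = ½[√1.8169 − 1] = 0.1740.
y₁ = 0.1740 × 21.43 = 3.728 ft.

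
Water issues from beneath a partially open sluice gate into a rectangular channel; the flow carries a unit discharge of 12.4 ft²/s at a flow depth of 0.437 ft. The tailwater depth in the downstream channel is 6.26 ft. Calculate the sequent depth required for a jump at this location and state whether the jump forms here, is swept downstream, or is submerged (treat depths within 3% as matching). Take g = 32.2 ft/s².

V₁ = q/y₁ = 12.4/0.437 = 28.4 ft/s. Fr₁ = V₁/√(g·y₁) = 28.4/√(32.2×0.437) = 7.56.
Sequent-depth ratio: y₂/y₁ = ½[√(1 + 8Fr₁²) − 1] = ½[√458.8 − 1] = 10.2.
y₂ = 10.2 × 0.437 = 4.46 ft.
Tailwater y_tw = 6.26 ft: y_tw > y₂, so the jump is submerged.

y₂ = 4.46 ft; the jump is submerged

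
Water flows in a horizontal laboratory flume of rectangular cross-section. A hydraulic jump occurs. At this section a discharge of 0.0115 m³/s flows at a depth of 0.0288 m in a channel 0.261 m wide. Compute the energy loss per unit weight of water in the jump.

ΔE = 0.0352 m

q = Q/b = 0.0115/0.261 = 0.0441 m²/s; V₁ = q/y₁ = 1.53 m/s. Fr₁ = V₁/√(g·y₁) = 2.88.
Sequent-depth ratio: y₂/y₁ = ½[√(1 + 8Fr₁²) − 1] = ½[√67.28 − 1] = 3.60.
y₂ = 3.60 × 0.0288 = 0.104 m.
Head loss: ΔE = (y₂ − y₁)³/(4y₁y₂) = (0.104 − 0.0288)³/(4×0.0288×0.104) = 0.000420/0.0119 = 0.0352 m.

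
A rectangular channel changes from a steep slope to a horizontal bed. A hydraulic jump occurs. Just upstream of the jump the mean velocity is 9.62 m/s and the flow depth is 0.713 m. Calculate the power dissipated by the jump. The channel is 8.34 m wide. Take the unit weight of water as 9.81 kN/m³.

P = 1058 kW

Fr₁ = V₁/√(g·y₁) = 9.62/√(9.81×0.713) = 3.64.
Sequent-depth ratio: y₂/y₁ = ½[√(1 + 8Fr₁²) − 1] = ½[√106.8 − 1] = 4.67.
y₂ = 4.67 × 0.713 = 3.33 m.
q = V₁·y₁ = 9.62 × 0.713 = 6.86 m²/s. V₂ = q/y₂ = 6.86/3.33 = 2.06 m/s. E₁ = y₁ + V₁²/2g = 5.43 m; E₂ = y₂ + V₂²/2g = 3.54 m. ΔE = E₁ − E₂ = 1.88 m.
Q = q·b = 6.86 × 8.34 = 57.2 m³/s. P = γ·Q·ΔE = 9.81 × 57.2 × 1.88 = 1058 kW.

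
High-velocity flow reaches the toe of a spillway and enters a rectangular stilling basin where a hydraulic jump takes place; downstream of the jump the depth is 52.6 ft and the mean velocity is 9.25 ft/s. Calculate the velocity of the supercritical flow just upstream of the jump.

V₁ = 100 ft/s

Fr₂ = V₂/√(g·y₂) = 9.25/√(32.2×52.6) = 0.225.
Since the conjugate-depth ratio holds either way, y₁/y₂ = ½[√(1 + 8Fr₂²) − 1] = ½[√1.404 − 1] = 0.0925.
y₁ = 0.0925 × 52.6 = 4.86 ft.
V₁ = q/y₁ = 487/4.86 = 100 ft/s.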